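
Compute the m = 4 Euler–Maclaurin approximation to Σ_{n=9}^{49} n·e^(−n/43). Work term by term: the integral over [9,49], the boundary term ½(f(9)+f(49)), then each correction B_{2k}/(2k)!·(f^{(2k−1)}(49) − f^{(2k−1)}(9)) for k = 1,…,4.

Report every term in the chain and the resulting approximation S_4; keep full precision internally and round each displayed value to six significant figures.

∫_9^49 x·e^(−x/43) dx evaluates to 547.939.
½[f(9) + f(49)] = ½[7.30035 + 15.6784] = 11.4894.
So far: 559.428.
Correction k=1: B_{2}/2! · (f^{(1)}(49) − f^{(1)}(9)) = 1/12 · (-0.0446467 − 0.641374) = -0.0571684.
After k=1: 559.371.
Correction k=2: B_{4}/4! · (f^{(3)}(49) − f^{(3)}(9)) = −1/720 · (0.000321952 − 0.00122427) = 1.25322e-06.
After k=2: 559.371.
Correction k=3: B_{6}/6! · (f^{(5)}(49) − f^{(5)}(9)) = 1/30240 · (3.61303e-07 − 1.13665e-06) = -2.56397e-11.
After k=3: 559.371.
Correction k=4: B_{8}/8! · (f^{(7)}(49) − f^{(7)}(9)) = −1/1209600 · (2.96639e-10 − 8.71374e-10) = 4.75145e-16.

S_4 ≈ 559.371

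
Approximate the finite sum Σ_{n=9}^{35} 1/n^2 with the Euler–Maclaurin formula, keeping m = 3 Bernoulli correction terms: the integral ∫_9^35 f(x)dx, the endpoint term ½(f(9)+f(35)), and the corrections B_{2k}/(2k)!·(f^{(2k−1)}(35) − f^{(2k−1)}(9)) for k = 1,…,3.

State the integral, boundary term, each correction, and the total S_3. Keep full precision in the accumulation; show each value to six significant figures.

Integral: ∫_9^35 1/x^2 dx = 0.0825397.
Endpoint term: (f(9) + f(35))/2 = (0.0123457 + 0.000816327)/2 = 0.00658100.
Integral + boundary = 0.0891207.
k=1: B_{2}/(2)! × [f^{(1)}(35) − f^{(1)}(9)] = 1/12 × (-4.66472e-05 − (-0.00274348)) = 0.000224736.
After k=1: 0.0893454.
k=2: B_{4}/(4)! × [f^{(3)}(35) − f^{(3)}(9)] = −1/720 × (-4.56952e-07 − (-0.000406442)) = -5.63868e-07.
After k=2: 0.0893449.
k=3: B_{6}/(6)! × [f^{(5)}(35) − f^{(5)}(9)] = 1/30240 × (-1.11907e-08 − (-0.000150534)) = 4.97761e-09.

S_3 ≈ 0.0893449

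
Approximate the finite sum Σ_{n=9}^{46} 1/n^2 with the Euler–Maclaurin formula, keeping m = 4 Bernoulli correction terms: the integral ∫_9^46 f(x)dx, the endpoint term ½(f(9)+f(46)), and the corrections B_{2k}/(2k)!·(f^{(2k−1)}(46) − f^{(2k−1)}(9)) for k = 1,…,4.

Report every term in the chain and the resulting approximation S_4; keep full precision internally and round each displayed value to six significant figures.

S_4 ≈ 0.0960075

∫_9^46 1/x^2 dx evaluates to 0.0893720.
Endpoint term: (f(9) + f(46))/2 = (0.0123457 + 0.000472590)/2 = 0.00640913.
Running total after boundary: 0.0957811.
Correction k=1: B_{2}/2! · (f^{(1)}(46) − f^{(1)}(9)) = 1/12 · (-2.05474e-05 − (-0.00274348)) = 0.000226911.
After k=1: 0.0960080.
Correction k=2: B_{4}/4! · (f^{(3)}(46) − f^{(3)}(9)) = −1/720 · (-1.16526e-07 − (-0.000406442)) = -5.64341e-07.
After k=2: 0.0960075.
Correction k=3: B_{6}/6! · (f^{(5)}(46) − f^{(5)}(9)) = 1/30240 · (-1.65207e-09 − (-0.000150534)) = 4.97793e-09.
After k=3: 0.0960075.
Correction k=4: B_{8}/8! · (f^{(7)}(46) − f^{(7)}(9)) = −1/1209600 · (-4.37220e-11 − (-0.000104073)) = -8.60391e-11.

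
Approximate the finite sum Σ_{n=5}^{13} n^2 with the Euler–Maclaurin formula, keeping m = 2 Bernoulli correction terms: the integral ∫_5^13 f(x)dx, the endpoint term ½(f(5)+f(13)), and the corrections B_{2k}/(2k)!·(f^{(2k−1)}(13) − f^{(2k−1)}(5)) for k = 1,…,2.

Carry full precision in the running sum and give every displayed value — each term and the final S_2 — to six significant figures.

S_2 ≈ 789.000

∫_5^13 x^2 dx evaluates to 690.667.
Endpoint term: (f(5) + f(13))/2 = (25.0000 + 169.000)/2 = 97.0000.
Running total after boundary: 787.667.
Correction k=1: B_{2}/2! · (f^{(1)}(13) − f^{(1)}(5)) = 1/12 · (26.0000 − 10.0000) = 1.33333.
Running total after k=1: 789.000.
Correction k=2: B_{4}/4! · (f^{(3)}(13) − f^{(3)}(5)) = −1/720 · (0.00000 − 0.00000) = 0.00000.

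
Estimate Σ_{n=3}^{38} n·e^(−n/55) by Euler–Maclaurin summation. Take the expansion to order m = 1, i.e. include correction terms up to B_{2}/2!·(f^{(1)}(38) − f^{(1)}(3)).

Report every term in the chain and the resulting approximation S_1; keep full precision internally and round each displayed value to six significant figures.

∫_3^38 x·e^(−x/55) dx evaluates to 457.430.
½[f(3) + f(38)] = ½[2.84075 + 19.0426] = 10.9417.
So far: 468.372.
Order-1 term: 1/12 · (0.154892 − 0.895266) = -0.0616978.

S_1 ≈ 468.310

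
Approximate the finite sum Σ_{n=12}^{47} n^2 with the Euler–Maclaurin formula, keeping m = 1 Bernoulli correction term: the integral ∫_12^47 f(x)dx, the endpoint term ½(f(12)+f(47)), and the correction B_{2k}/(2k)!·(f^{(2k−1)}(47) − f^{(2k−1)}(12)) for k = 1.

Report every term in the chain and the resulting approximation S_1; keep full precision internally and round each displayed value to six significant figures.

Integral: ∫_12^47 x^2 dx = 34031.7.
Boundary: ½(f(12) + f(47)) = ½(144.000 + 2209.00) = 1176.50.
Running total after boundary: 35208.2.
Order-1 term: 1/12 · (94.0000 − 24.0000) = 5.83333.

S_1 ≈ 35214.0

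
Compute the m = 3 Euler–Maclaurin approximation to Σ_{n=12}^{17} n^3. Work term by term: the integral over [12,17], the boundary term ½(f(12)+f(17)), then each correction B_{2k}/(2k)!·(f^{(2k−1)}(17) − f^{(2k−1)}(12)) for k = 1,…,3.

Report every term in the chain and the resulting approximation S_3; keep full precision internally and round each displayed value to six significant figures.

S_3 ≈ 19053.0

∫_12^17 x^3 dx evaluates to 15696.2.
½[f(12) + f(17)] = ½[1728.00 + 4913.00] = 3320.50.
So far: 19016.8.
Correction k=1: B_{2}/2! · (f^{(1)}(17) − f^{(1)}(12)) = 1/12 · (867.000 − 432.000) = 36.2500.
Partial sum through k=1: 19053.0.
Correction k=2: B_{4}/4! · (f^{(3)}(17) − f^{(3)}(12)) = −1/720 · (6.00000 − 6.00000) = 0.00000.
Partial sum through k=2: 19053.0.
Correction k=3: B_{6}/6! · (f^{(5)}(17) − f^{(5)}(12)) = 1/30240 · (0.00000 − 0.00000) = 0.00000.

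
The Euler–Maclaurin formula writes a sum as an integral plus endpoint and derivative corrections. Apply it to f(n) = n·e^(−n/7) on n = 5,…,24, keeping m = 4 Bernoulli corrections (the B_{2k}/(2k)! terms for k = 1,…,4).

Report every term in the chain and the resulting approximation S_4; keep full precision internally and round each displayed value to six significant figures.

S_4 ≈ 35.6784

Integral: ∫_5^24 x·e^(−x/7) dx = 34.0835.
½[f(5) + f(24)] = ½[2.44771 + 0.778398] = 1.61305.
Running total after boundary: 35.6965.
Correction k=1: B_{2}/2! · (f^{(1)}(24) − f^{(1)}(5)) = 1/12 · (-0.0787664 − 0.139869) = -0.0182196.
Running total after k=1: 35.6783.
Correction k=2: B_{4}/4! · (f^{(3)}(24) − f^{(3)}(5)) = −1/720 · (-0.000283673 − 0.0228358) = 3.21103e-05.
Running total after k=2: 35.6784.
Correction k=3: B_{6}/6! · (f^{(5)}(24) − f^{(5)}(5)) = 1/30240 · (2.12272e-05 − 0.000873817) = -2.81941e-08.
Running total after k=3: 35.6784.
Correction k=4: B_{8}/8! · (f^{(7)}(24) − f^{(7)}(5)) = −1/1209600 · (9.84564e-07 − 2.61551e-05) = 2.08090e-11.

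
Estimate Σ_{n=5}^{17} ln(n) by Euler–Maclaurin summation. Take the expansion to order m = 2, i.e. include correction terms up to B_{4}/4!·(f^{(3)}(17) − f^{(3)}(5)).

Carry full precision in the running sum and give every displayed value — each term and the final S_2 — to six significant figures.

∫_5^17 ln(x) dx evaluates to 28.1174.
Endpoint term: (f(5) + f(17))/2 = (1.60944 + 2.83321)/2 = 2.22133.
So far: 30.3388.
Order-1 term: 1/12 · (0.0588235 − 0.200000) = -0.0117647.
Running total after k=1: 30.3270.
Order-2 term: −1/720 · (0.000407083 − 0.0160000) = 2.16568e-05.

S_2 ≈ 30.3270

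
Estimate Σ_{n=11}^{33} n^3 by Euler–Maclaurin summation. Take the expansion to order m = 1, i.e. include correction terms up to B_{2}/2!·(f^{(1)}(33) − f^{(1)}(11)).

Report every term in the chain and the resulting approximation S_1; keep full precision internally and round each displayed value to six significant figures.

Integral: ∫_11^33 x^3 dx = 292820.
½[f(11) + f(33)] = ½[1331.00 + 35937.0] = 18634.0.
Integral + boundary = 311454.
Correction k=1: B_{2}/2! · (f^{(1)}(33) − f^{(1)}(11)) = 1/12 · (3267.00 − 363.000) = 242.000.

S_1 ≈ 311696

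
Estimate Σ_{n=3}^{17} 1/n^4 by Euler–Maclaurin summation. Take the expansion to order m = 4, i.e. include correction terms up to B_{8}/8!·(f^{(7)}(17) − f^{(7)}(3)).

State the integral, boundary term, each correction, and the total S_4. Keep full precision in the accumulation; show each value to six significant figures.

∫_3^17 1/x^4 dx evaluates to 0.0122778.
Endpoint term: (f(3) + f(17))/2 = (0.0123457 + 1.19730e-05)/2 = 0.00617883.
Running total after boundary: 0.0184567.
k=1: B_{2}/(2)! × [f^{(1)}(17) − f^{(1)}(3)] = 1/12 × (-2.81719e-06 − (-0.0164609)) = 0.00137151.
Running total after k=1: 0.0198282.
k=2: B_{4}/(4)! × [f^{(3)}(17) − f^{(3)}(3)] = −1/720 × (-2.92441e-07 − (-0.0548697)) = -7.62075e-05.
Running total after k=2: 0.0197520.
k=3: B_{6}/(6)! × [f^{(5)}(17) − f^{(5)}(3)] = 1/30240 × (-5.66668e-08 − (-0.341411)) = 1.12901e-05.
Running total after k=3: 0.0197632.
k=4: B_{8}/(8)! × [f^{(7)}(17) − f^{(7)}(3)] = −1/1209600 × (-1.76471e-08 − (-3.41411)) = -2.82251e-06.

S_4 ≈ 0.0197604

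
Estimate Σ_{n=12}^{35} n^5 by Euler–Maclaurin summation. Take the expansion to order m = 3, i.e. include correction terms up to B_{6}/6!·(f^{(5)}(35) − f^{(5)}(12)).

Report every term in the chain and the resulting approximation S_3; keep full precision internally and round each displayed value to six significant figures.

S_3 ≈ 3.32882e+08

The integral term ∫_12^35 x^5 dx = 3.05880e+08.
Endpoint term: (f(12) + f(35))/2 = (248832 + 5.25219e+07)/2 = 2.63854e+07.
So far: 3.32265e+08.
k=1: B_{2}/(2)! × [f^{(1)}(35) − f^{(1)}(12)] = 1/12 × (7.50312e+06 − 103680) = 616620.
Running total after k=1: 3.32882e+08.
k=2: B_{4}/(4)! × [f^{(3)}(35) − f^{(3)}(12)] = −1/720 × (73500.0 − 8640.00) = -90.0833.
Running total after k=2: 3.32882e+08.
k=3: B_{6}/(6)! × [f^{(5)}(35) − f^{(5)}(12)] = 1/30240 × (120.000 − 120.000) = 0.00000.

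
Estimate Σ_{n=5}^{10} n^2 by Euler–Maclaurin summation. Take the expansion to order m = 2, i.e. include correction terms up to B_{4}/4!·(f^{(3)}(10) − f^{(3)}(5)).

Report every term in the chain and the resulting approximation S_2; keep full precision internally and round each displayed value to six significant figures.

S_2 ≈ 355.000

The integral term ∫_5^10 x^2 dx = 291.667.
Endpoint term: (f(5) + f(10))/2 = (25.0000 + 100.000)/2 = 62.5000.
Integral + boundary = 354.167.
k=1: B_{2}/(2)! × [f^{(1)}(10) − f^{(1)}(5)] = 1/12 × (20.0000 − 10.0000) = 0.833333.
Running total after k=1: 355.000.
k=2: B_{4}/(4)! × [f^{(3)}(10) − f^{(3)}(5)] = −1/720 × (0.00000 − 0.00000) = 0.00000.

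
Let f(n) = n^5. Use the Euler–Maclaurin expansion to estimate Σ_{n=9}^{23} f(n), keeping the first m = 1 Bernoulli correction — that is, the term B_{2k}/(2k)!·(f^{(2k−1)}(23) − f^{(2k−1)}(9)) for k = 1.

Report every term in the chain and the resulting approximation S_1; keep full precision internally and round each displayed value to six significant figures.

The integral term ∫_9^23 x^5 dx = 2.45841e+07.
½[f(9) + f(23)] = ½[59049.0 + 6.43634e+06] = 3.24770e+06.
So far: 2.78318e+07.
Correction k=1: B_{2}/2! · (f^{(1)}(23) − f^{(1)}(9)) = 1/12 · (1.39920e+06 − 32805.0) = 113867.

S_1 ≈ 2.79456e+07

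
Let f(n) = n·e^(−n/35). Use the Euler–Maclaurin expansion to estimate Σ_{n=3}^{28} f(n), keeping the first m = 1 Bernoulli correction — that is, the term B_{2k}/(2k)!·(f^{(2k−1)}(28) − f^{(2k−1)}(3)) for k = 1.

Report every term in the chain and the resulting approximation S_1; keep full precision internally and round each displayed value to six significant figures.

S_1 ≈ 237.584

Integral: ∫_3^28 x·e^(−x/35) dx = 229.979.
Boundary: ½(f(3) + f(28)) = ½(2.75357 + 12.5812) = 7.66739.
Integral + boundary = 237.646.
k=1: B_{2}/(2)! × [f^{(1)}(28) − f^{(1)}(3)] = 1/12 × (0.0898658 − 0.839183) = -0.0624431.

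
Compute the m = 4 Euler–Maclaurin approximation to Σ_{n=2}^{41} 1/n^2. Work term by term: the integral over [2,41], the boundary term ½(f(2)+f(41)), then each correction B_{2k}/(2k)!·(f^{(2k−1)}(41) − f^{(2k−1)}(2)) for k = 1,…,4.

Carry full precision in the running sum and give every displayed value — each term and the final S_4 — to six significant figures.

S_4 ≈ 0.620817

∫_2^41 1/x^2 dx evaluates to 0.475610.
Endpoint term: (f(2) + f(41))/2 = (0.250000 + 0.000594884)/2 = 0.125297.
Running total after boundary: 0.600907.
Order-1 term: 1/12 · (-2.90187e-05 − (-0.250000)) = 0.0208309.
Running total after k=1: 0.621738.
Order-2 term: −1/720 · (-2.07153e-07 − (-0.750000)) = -0.00104167.
Running total after k=2: 0.620696.
Order-3 term: 1/30240 · (-3.69697e-09 − (-5.62500)) = 0.000186012.
Running total after k=3: 0.620882.
Order-4 term: −1/1209600 · (-1.23159e-10 − (-78.7500)) = -6.51042e-05.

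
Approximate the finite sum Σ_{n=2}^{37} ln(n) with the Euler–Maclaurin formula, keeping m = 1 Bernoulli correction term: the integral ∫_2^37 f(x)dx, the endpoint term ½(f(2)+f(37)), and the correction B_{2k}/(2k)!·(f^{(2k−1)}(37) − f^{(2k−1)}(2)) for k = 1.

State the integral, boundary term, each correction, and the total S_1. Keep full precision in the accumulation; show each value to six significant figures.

The integral term ∫_2^37 ln(x) dx = 97.2177.
Endpoint term: (f(2) + f(37))/2 = (0.693147 + 3.61092)/2 = 2.15203.
So far: 99.3697.
Correction k=1: B_{2}/2! · (f^{(1)}(37) − f^{(1)}(2)) = 1/12 · (0.0270270 − 0.500000) = -0.0394144.

S_1 ≈ 99.3303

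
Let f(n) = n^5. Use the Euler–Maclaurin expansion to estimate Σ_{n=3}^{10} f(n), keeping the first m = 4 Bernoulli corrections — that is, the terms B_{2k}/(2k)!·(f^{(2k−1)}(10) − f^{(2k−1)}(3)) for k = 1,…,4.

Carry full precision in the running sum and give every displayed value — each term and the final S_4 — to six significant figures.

∫_3^10 x^5 dx evaluates to 166545.
Endpoint term: (f(3) + f(10))/2 = (243.000 + 100000)/2 = 50121.5.
So far: 216667.
Correction k=1: B_{2}/2! · (f^{(1)}(10) − f^{(1)}(3)) = 1/12 · (50000.0 − 405.000) = 4132.92.
Running total after k=1: 220800.
Correction k=2: B_{4}/4! · (f^{(3)}(10) − f^{(3)}(3)) = −1/720 · (6000.00 − 540.000) = -7.58333.
Running total after k=2: 220792.
Correction k=3: B_{6}/6! · (f^{(5)}(10) − f^{(5)}(3)) = 1/30240 · (120.000 − 120.000) = 0.00000.
Running total after k=3: 220792.
Correction k=4: B_{8}/8! · (f^{(7)}(10) − f^{(7)}(3)) = −1/1209600 · (0.00000 − 0.00000) = 0.00000.

S_4 ≈ 220792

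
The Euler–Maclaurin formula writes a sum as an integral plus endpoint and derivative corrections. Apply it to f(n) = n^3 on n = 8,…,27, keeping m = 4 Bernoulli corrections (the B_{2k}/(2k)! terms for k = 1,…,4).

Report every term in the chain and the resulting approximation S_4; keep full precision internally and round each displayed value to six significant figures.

Integral: ∫_8^27 x^3 dx = 131836.
Endpoint term: (f(8) + f(27))/2 = (512.000 + 19683.0)/2 = 10097.5.
Running total after boundary: 141934.
k=1: B_{2}/(2)! × [f^{(1)}(27) − f^{(1)}(8)] = 1/12 × (2187.00 − 192.000) = 166.250.
Partial sum through k=1: 142100.
k=2: B_{4}/(4)! × [f^{(3)}(27) − f^{(3)}(8)] = −1/720 × (6.00000 − 6.00000) = 0.00000.
Partial sum through k=2: 142100.
k=3: B_{6}/(6)! × [f^{(5)}(27) − f^{(5)}(8)] = 1/30240 × (0.00000 − 0.00000) = 0.00000.
Partial sum through k=3: 142100.
k=4: B_{8}/(8)! × [f^{(7)}(27) − f^{(7)}(8)] = −1/1209600 × (0.00000 − 0.00000) = 0.00000.

S_4 ≈ 142100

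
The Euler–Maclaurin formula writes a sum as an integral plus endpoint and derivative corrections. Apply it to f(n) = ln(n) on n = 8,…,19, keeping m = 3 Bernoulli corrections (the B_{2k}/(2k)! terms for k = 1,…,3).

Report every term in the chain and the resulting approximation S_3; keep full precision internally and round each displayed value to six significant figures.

S_3 ≈ 30.8147

∫_8^19 ln(x) dx evaluates to 28.3088.
Boundary: ½(f(8) + f(19)) = ½(2.07944 + 2.94444) = 2.51194.
Integral + boundary = 30.8207.
Order-1 term: 1/12 · (0.0526316 − 0.125000) = -0.00603070.
After k=1: 30.8147.
Order-2 term: −1/720 · (0.000291588 − 0.00390625) = 5.02036e-06.
After k=2: 30.8147.
Order-3 term: 1/30240 · (9.69267e-06 − 0.000732422) = -2.38998e-08.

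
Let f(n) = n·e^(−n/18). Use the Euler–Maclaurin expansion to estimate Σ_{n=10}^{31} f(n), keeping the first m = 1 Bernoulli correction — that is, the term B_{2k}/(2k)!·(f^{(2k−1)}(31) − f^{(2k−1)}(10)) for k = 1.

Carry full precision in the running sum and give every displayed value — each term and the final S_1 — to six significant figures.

The integral term ∫_10^31 x·e^(−x/18) dx = 131.586.
Endpoint term: (f(10) + f(31))/2 = (5.73753 + 5.53873)/2 = 5.63813.
So far: 137.224.
k=1: B_{2}/(2)! × [f^{(1)}(31) − f^{(1)}(10)] = 1/12 × (-0.129038 − 0.255002) = -0.0320033.

S_1 ≈ 137.192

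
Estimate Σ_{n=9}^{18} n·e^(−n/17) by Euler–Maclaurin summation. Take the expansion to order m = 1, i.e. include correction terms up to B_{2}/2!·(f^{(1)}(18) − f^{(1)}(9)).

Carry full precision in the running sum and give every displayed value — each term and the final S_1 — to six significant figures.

S_1 ≈ 59.6799

The integral term ∫_9^18 x·e^(−x/17) dx = 53.9326.
Endpoint term: (f(9) + f(18))/2 = (5.30056 + 6.24355)/2 = 5.77205.
Running total after boundary: 59.7047.
Order-1 term: 1/12 · (-0.0204037 − 0.277154) = -0.0247964.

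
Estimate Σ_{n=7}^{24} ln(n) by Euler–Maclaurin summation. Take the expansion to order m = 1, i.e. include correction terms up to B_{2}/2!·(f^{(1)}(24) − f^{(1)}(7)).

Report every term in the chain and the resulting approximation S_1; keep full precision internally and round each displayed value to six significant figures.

∫_7^24 ln(x) dx evaluates to 45.6519.
Boundary: ½(f(7) + f(24)) = ½(1.94591 + 3.17805) = 2.56198.
Integral + boundary = 48.2139.
k=1: B_{2}/(2)! × [f^{(1)}(24) − f^{(1)}(7)] = 1/12 × (0.0416667 − 0.142857) = -0.00843254.

S_1 ≈ 48.2055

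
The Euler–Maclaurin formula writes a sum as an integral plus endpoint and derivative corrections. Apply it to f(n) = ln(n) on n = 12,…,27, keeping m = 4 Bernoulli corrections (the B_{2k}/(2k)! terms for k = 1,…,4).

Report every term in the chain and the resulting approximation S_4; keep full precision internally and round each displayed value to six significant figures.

S_4 ≈ 47.0552

∫_12^27 ln(x) dx evaluates to 44.1687.
½[f(12) + f(27)] = ½[2.48491 + 3.29584] = 2.89037.
Integral + boundary = 47.0591.
Correction k=1: B_{2}/2! · (f^{(1)}(27) − f^{(1)}(12)) = 1/12 · (0.0370370 − 0.0833333) = -0.00385802.
Running total after k=1: 47.0552.
Correction k=2: B_{4}/4! · (f^{(3)}(27) − f^{(3)}(12)) = −1/720 · (0.000101611 − 0.00115741) = 1.46638e-06.
Running total after k=2: 47.0552.
Correction k=3: B_{6}/6! · (f^{(5)}(27) − f^{(5)}(12)) = 1/30240 · (1.67260e-06 − 9.64506e-05) = -3.13419e-09.
Running total after k=3: 47.0552.
Correction k=4: B_{8}/8! · (f^{(7)}(27) − f^{(7)}(12)) = −1/1209600 · (6.88313e-08 − 2.00939e-05) = 1.65551e-11.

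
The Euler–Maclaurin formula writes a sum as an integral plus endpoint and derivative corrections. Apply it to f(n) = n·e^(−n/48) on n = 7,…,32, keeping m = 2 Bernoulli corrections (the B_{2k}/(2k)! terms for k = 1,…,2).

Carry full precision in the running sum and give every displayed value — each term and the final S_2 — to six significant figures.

Integral: ∫_7^32 x·e^(−x/48) dx = 310.235.
Boundary: ½(f(7) + f(32)) = ½(6.05011 + 16.4293) = 11.2397.
Running total after boundary: 321.475.
Order-1 term: 1/12 · (0.171139 − 0.738258) = -0.0472599.
Partial sum through k=1: 321.427.
Order-2 term: −1/720 · (0.000519954 − 0.00107069) = 7.64906e-07.

S_2 ≈ 321.427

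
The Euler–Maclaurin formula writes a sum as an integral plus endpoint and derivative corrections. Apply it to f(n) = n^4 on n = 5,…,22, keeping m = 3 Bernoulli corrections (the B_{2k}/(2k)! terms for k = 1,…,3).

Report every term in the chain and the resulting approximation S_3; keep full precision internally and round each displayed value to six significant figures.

The integral term ∫_5^22 x^4 dx = 1.03010e+06.
½[f(5) + f(22)] = ½[625.000 + 234256] = 117440.
Running total after boundary: 1.14754e+06.
Correction k=1: B_{2}/2! · (f^{(1)}(22) − f^{(1)}(5)) = 1/12 · (42592.0 − 500.000) = 3507.67.
Partial sum through k=1: 1.15105e+06.
Correction k=2: B_{4}/4! · (f^{(3)}(22) − f^{(3)}(5)) = −1/720 · (528.000 − 120.000) = -0.566667.
Partial sum through k=2: 1.15105e+06.
Correction k=3: B_{6}/6! · (f^{(5)}(22) − f^{(5)}(5)) = 1/30240 · (0.00000 − 0.00000) = 0.00000.

S_3 ≈ 1.15105e+06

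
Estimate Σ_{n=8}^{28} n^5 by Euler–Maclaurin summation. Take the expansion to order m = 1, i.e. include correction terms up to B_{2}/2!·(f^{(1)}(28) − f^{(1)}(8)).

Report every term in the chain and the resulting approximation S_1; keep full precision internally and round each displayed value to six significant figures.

The integral term ∫_8^28 x^5 dx = 8.02714e+07.
Endpoint term: (f(8) + f(28))/2 = (32768.0 + 1.72104e+07)/2 = 8.62157e+06.
So far: 8.88929e+07.
k=1: B_{2}/(2)! × [f^{(1)}(28) − f^{(1)}(8)] = 1/12 × (3.07328e+06 − 20480.0) = 254400.

S_1 ≈ 8.91473e+07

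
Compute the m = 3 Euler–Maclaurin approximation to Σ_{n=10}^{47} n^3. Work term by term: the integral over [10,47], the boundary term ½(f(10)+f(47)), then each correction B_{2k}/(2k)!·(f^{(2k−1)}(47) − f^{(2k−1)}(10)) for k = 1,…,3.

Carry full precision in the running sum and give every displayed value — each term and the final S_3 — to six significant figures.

Integral: ∫_10^47 x^3 dx = 1.21742e+06.
Endpoint term: (f(10) + f(47))/2 = (1000.00 + 103823)/2 = 52411.5.
Running total after boundary: 1.26983e+06.
Correction k=1: B_{2}/2! · (f^{(1)}(47) − f^{(1)}(10)) = 1/12 · (6627.00 − 300.000) = 527.250.
After k=1: 1.27036e+06.
Correction k=2: B_{4}/4! · (f^{(3)}(47) − f^{(3)}(10)) = −1/720 · (6.00000 − 6.00000) = 0.00000.
After k=2: 1.27036e+06.
Correction k=3: B_{6}/6! · (f^{(5)}(47) − f^{(5)}(10)) = 1/30240 · (0.00000 − 0.00000) = 0.00000.

S_3 ≈ 1.27036e+06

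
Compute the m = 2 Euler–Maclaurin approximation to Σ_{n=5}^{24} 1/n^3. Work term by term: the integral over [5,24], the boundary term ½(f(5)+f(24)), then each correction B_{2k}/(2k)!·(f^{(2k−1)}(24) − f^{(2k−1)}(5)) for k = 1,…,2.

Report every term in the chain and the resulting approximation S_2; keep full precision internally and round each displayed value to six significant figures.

S_2 ≈ 0.0235620

The integral term ∫_5^24 1/x^3 dx = 0.0191319.
½[f(5) + f(24)] = ½[0.00800000 + 7.23380e-05] = 0.00403617.
So far: 0.0231681.
k=1: B_{2}/(2)! × [f^{(1)}(24) − f^{(1)}(5)] = 1/12 × (-9.04225e-06 − (-0.00480000)) = 0.000399246.
Partial sum through k=1: 0.0235674.
k=2: B_{4}/(4)! × [f^{(3)}(24) − f^{(3)}(5)] = −1/720 × (-3.13967e-07 − (-0.00384000)) = -5.33290e-06.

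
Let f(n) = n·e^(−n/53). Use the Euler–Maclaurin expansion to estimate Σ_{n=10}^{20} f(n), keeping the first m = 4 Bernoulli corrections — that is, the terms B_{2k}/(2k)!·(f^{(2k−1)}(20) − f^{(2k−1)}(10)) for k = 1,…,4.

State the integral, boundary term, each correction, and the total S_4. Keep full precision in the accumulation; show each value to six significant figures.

∫_10^20 x·e^(−x/53) dx evaluates to 112.008.
½[f(10) + f(20)] = ½[8.28052 + 13.7134] = 10.9970.
Integral + boundary = 123.005.
Order-1 term: 1/12 · (0.426927 − 0.671816) = -0.0204074.
After k=1: 122.984.
Order-2 term: −1/720 · (0.000640181 − 0.000828736) = 2.61883e-07.
After k=2: 122.984.
Order-3 term: 1/30240 · (4.01700e-07 − 5.04915e-07) = -3.41320e-12.
After k=3: 122.984.
Order-4 term: −1/1209600 · (2.04876e-10 − 2.54468e-10) = 4.09989e-17.

S_4 ≈ 122.984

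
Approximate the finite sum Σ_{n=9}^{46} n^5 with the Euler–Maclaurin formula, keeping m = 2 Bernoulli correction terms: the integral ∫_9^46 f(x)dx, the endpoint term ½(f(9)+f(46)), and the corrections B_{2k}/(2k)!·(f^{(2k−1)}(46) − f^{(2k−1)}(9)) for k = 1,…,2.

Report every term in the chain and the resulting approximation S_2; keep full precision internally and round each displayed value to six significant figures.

The integral term ∫_9^46 x^5 dx = 1.57896e+09.
Boundary: ½(f(9) + f(46)) = ½(59049.0 + 2.05963e+08) = 1.03011e+08.
Integral + boundary = 1.68197e+09.
k=1: B_{2}/(2)! × [f^{(1)}(46) − f^{(1)}(9)] = 1/12 × (2.23873e+07 − 32805.0) = 1.86287e+06.
After k=1: 1.68383e+09.
k=2: B_{4}/(4)! × [f^{(3)}(46) − f^{(3)}(9)] = −1/720 × (126960 − 4860.00) = -169.583.

S_2 ≈ 1.68383e+09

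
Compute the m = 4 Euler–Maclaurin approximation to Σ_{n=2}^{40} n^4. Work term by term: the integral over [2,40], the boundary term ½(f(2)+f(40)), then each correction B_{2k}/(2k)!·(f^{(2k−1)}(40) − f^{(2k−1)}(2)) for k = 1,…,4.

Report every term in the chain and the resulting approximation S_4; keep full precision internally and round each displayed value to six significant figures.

S_4 ≈ 2.17813e+07

The integral term ∫_2^40 x^4 dx = 2.04800e+07.
Endpoint term: (f(2) + f(40))/2 = (16.0000 + 2.56000e+06)/2 = 1.28001e+06.
So far: 2.17600e+07.
Order-1 term: 1/12 · (256000 − 32.0000) = 21330.7.
Running total after k=1: 2.17813e+07.
Order-2 term: −1/720 · (960.000 − 48.0000) = -1.26667.
Running total after k=2: 2.17813e+07.
Order-3 term: 1/30240 · (0.00000 − 0.00000) = 0.00000.
Running total after k=3: 2.17813e+07.
Order-4 term: −1/1209600 · (0.00000 − 0.00000) = 0.00000.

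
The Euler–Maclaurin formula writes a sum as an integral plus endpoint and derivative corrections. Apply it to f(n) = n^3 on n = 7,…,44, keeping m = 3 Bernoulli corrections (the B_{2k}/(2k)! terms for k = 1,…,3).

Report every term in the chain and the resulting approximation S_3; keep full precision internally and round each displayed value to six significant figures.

Integral: ∫_7^44 x^3 dx = 936424.
Boundary: ½(f(7) + f(44)) = ½(343.000 + 85184.0) = 42763.5.
Integral + boundary = 979187.
Correction k=1: B_{2}/2! · (f^{(1)}(44) − f^{(1)}(7)) = 1/12 · (5808.00 − 147.000) = 471.750.
After k=1: 979659.
Correction k=2: B_{4}/4! · (f^{(3)}(44) − f^{(3)}(7)) = −1/720 · (6.00000 − 6.00000) = 0.00000.
After k=2: 979659.
Correction k=3: B_{6}/6! · (f^{(5)}(44) − f^{(5)}(7)) = 1/30240 · (0.00000 − 0.00000) = 0.00000.

S_3 ≈ 979659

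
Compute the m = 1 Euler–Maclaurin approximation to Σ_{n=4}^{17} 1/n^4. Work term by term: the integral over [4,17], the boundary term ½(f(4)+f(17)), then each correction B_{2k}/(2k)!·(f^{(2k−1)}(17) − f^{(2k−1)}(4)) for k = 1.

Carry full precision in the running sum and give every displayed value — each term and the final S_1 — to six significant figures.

The integral term ∫_4^17 1/x^4 dx = 0.00514049.
Endpoint term: (f(4) + f(17))/2 = (0.00390625 + 1.19730e-05)/2 = 0.00195911.
Running total after boundary: 0.00709960.
Order-1 term: 1/12 · (-2.81719e-06 − (-0.00390625)) = 0.000325286.

S_1 ≈ 0.00742488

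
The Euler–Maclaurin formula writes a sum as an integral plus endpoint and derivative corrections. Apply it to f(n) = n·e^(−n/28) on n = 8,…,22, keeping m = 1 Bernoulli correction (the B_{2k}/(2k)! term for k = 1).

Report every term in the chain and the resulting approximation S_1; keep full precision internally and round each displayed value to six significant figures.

S_1 ≈ 127.361

Integral: ∫_8^22 x·e^(−x/28) dx = 119.377.
Boundary: ½(f(8) + f(22)) = ½(6.01182 + 10.0275) = 8.01964.
Running total after boundary: 127.397.
Correction k=1: B_{2}/2! · (f^{(1)}(22) − f^{(1)}(8)) = 1/12 · (0.0976701 − 0.536769) = -0.0365916.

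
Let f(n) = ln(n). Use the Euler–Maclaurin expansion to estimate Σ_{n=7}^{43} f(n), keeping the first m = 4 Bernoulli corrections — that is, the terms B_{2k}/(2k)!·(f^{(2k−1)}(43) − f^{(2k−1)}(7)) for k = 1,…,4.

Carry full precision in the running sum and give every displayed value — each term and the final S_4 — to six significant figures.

The integral term ∫_7^43 ln(x) dx = 112.110.
Boundary: ½(f(7) + f(43)) = ½(1.94591 + 3.76120) = 2.85356.
So far: 114.964.
k=1: B_{2}/(2)! × [f^{(1)}(43) − f^{(1)}(7)] = 1/12 × (0.0232558 − 0.142857) = -0.00996678.
Running total after k=1: 114.954.
k=2: B_{4}/(4)! × [f^{(3)}(43) − f^{(3)}(7)] = −1/720 × (2.51550e-05 − 0.00583090) = 8.06354e-06.
Running total after k=2: 114.954.
k=3: B_{6}/(6)! × [f^{(5)}(43) − f^{(5)}(7)] = 1/30240 × (1.63256e-07 − 0.00142798) = -4.72160e-08.
Running total after k=3: 114.954.
k=4: B_{8}/(8)! × [f^{(7)}(43) − f^{(7)}(7)] = −1/1209600 × (2.64883e-09 − 0.000874271) = 7.22775e-10.

S_4 ≈ 114.954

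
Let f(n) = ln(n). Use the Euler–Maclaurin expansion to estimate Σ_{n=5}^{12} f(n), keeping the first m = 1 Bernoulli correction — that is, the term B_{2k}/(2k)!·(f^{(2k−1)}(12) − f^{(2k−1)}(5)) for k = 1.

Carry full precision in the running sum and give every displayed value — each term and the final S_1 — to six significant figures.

Integral: ∫_5^12 ln(x) dx = 14.7717.
Endpoint term: (f(5) + f(12))/2 = (1.60944 + 2.48491)/2 = 2.04717.
Integral + boundary = 16.8189.
Correction k=1: B_{2}/2! · (f^{(1)}(12) − f^{(1)}(5)) = 1/12 · (0.0833333 − 0.200000) = -0.00972222.

S_1 ≈ 16.8091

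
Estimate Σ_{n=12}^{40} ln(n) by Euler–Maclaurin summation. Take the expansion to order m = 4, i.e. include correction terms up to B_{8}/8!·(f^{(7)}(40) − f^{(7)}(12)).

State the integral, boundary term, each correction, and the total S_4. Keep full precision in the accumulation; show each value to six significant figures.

S_4 ≈ 92.8183

Integral: ∫_12^40 ln(x) dx = 89.7363.
½[f(12) + f(40)] = ½[2.48491 + 3.68888] = 3.08689.
Integral + boundary = 92.8232.
k=1: B_{2}/(2)! × [f^{(1)}(40) − f^{(1)}(12)] = 1/12 × (0.0250000 − 0.0833333) = -0.00486111.
After k=1: 92.8183.
k=2: B_{4}/(4)! × [f^{(3)}(40) − f^{(3)}(12)] = −1/720 × (3.12500e-05 − 0.00115741) = 1.56411e-06.
After k=2: 92.8183.
k=3: B_{6}/(6)! × [f^{(5)}(40) − f^{(5)}(12)] = 1/30240 × (2.34375e-07 − 9.64506e-05) = -3.18175e-09.
After k=3: 92.8183.
k=4: B_{8}/(8)! × [f^{(7)}(40) − f^{(7)}(12)] = −1/1209600 × (4.39453e-09 − 2.00939e-05) = 1.66084e-11.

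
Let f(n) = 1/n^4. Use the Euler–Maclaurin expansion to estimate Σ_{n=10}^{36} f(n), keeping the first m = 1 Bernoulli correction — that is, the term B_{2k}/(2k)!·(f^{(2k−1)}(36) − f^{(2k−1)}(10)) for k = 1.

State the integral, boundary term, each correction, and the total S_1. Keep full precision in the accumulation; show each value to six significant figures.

Integral: ∫_10^36 1/x^4 dx = 0.000326189.
Boundary: ½(f(10) + f(36)) = ½(0.000100000 + 5.95374e-07) = 5.02977e-05.
Running total after boundary: 0.000376487.
Correction k=1: B_{2}/2! · (f^{(1)}(36) − f^{(1)}(10)) = 1/12 · (-6.61527e-08 − (-4.00000e-05)) = 3.32782e-06.

S_1 ≈ 0.000379814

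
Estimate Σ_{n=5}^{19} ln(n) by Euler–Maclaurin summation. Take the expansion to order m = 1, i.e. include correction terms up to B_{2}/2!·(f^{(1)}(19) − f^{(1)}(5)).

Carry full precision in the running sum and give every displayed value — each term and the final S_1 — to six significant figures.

S_1 ≈ 36.1618

∫_5^19 ln(x) dx evaluates to 33.8972.
Endpoint term: (f(5) + f(19))/2 = (1.60944 + 2.94444)/2 = 2.27694.
So far: 36.1741.
Correction k=1: B_{2}/2! · (f^{(1)}(19) − f^{(1)}(5)) = 1/12 · (0.0526316 − 0.200000) = -0.0122807.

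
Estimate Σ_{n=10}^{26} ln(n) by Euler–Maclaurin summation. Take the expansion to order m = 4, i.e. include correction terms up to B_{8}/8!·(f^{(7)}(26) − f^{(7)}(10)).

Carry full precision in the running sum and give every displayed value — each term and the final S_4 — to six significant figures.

S_4 ≈ 48.4599

Integral: ∫_10^26 ln(x) dx = 45.6847.
½[f(10) + f(26)] = ½[2.30259 + 3.25810] = 2.78034.
Integral + boundary = 48.4650.
k=1: B_{2}/(2)! × [f^{(1)}(26) − f^{(1)}(10)] = 1/12 × (0.0384615 − 0.100000) = -0.00512821.
Partial sum through k=1: 48.4599.
k=2: B_{4}/(4)! × [f^{(3)}(26) − f^{(3)}(10)] = −1/720 × (0.000113792 − 0.00200000) = 2.61973e-06.
Partial sum through k=2: 48.4599.
k=3: B_{6}/(6)! × [f^{(5)}(26) − f^{(5)}(10)] = 1/30240 × (2.01997e-06 − 0.000240000) = -7.86971e-09.
Partial sum through k=3: 48.4599.
k=4: B_{8}/(8)! × [f^{(7)}(26) − f^{(7)}(10)] = −1/1209600 × (8.96436e-08 − 7.20000e-05) = 5.94497e-11.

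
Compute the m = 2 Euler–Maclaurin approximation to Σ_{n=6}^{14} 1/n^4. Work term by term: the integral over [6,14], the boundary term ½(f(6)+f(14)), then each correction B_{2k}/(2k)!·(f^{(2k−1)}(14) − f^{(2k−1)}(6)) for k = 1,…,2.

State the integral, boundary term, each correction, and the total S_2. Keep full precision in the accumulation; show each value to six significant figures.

S_2 ≈ 0.00186220

Integral: ∫_6^14 1/x^4 dx = 0.00142173.
Endpoint term: (f(6) + f(14))/2 = (0.000771605 + 2.60308e-05)/2 = 0.000398818.
Running total after boundary: 0.00182055.
Correction k=1: B_{2}/2! · (f^{(1)}(14) − f^{(1)}(6)) = 1/12 · (-7.43738e-06 − (-0.000514403)) = 4.22472e-05.
After k=1: 0.00186280.
Correction k=2: B_{4}/4! · (f^{(3)}(14) − f^{(3)}(6)) = −1/720 · (-1.13837e-06 − (-0.000428669)) = -5.93793e-07.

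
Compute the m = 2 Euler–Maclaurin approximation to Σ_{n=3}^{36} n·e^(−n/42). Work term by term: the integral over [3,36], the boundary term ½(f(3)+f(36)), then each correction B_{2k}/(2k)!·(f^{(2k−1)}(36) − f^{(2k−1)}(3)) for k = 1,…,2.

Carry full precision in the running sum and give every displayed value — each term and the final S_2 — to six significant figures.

∫_3^36 x·e^(−x/42) dx evaluates to 369.463.
Boundary: ½(f(3) + f(36)) = ½(2.79319 + 15.2774) = 9.03531.
Running total after boundary: 378.499.
k=1: B_{2}/(2)! × [f^{(1)}(36) − f^{(1)}(3)] = 1/12 × (0.0606247 − 0.864558) = -0.0669945.
Running total after k=1: 378.432.
k=2: B_{4}/(4)! × [f^{(3)}(36) − f^{(3)}(3)] = −1/720 × (0.000515516 − 0.00154574) = 1.43087e-06.

S_2 ≈ 378.432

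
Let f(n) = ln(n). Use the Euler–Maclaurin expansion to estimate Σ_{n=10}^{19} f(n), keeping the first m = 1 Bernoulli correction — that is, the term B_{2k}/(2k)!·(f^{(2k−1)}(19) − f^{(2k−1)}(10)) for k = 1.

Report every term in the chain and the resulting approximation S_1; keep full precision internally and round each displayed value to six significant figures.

Integral: ∫_10^19 ln(x) dx = 23.9185.
Endpoint term: (f(10) + f(19))/2 = (2.30259 + 2.94444)/2 = 2.62351.
Integral + boundary = 26.5420.
k=1: B_{2}/(2)! × [f^{(1)}(19) − f^{(1)}(10)] = 1/12 × (0.0526316 − 0.100000) = -0.00394737.

S_1 ≈ 26.5381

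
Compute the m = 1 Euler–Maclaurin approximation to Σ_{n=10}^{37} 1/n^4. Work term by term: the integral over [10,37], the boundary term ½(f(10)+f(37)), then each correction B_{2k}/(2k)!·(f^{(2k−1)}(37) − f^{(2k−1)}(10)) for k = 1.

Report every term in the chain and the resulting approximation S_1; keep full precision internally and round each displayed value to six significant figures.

S_1 ≈ 0.000380348

Integral: ∫_10^37 1/x^4 dx = 0.000326753.
Boundary: ½(f(10) + f(37)) = ½(0.000100000 + 5.33572e-07) = 5.02668e-05.
Integral + boundary = 0.000377019.
Correction k=1: B_{2}/2! · (f^{(1)}(37) − f^{(1)}(10)) = 1/12 · (-5.76835e-08 − (-4.00000e-05)) = 3.32853e-06.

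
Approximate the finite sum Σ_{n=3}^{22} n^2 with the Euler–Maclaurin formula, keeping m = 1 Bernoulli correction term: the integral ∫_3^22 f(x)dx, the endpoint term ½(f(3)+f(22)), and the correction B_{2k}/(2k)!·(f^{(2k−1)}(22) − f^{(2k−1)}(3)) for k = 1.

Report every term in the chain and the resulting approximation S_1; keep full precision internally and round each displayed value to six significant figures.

The integral term ∫_3^22 x^2 dx = 3540.33.
½[f(3) + f(22)] = ½[9.00000 + 484.000] = 246.500.
So far: 3786.83.
k=1: B_{2}/(2)! × [f^{(1)}(22) − f^{(1)}(3)] = 1/12 × (44.0000 − 6.00000) = 3.16667.

S_1 ≈ 3790.00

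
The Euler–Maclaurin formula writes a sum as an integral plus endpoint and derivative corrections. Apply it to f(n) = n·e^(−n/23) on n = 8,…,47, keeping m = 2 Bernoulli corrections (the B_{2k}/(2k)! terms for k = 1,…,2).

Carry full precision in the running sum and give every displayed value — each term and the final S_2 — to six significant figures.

S_2 ≈ 300.737

Integral: ∫_8^47 x·e^(−x/23) dx = 294.917.
Endpoint term: (f(8) + f(47))/2 = (5.64977 + 6.09013)/2 = 5.86995.
Integral + boundary = 300.787.
k=1: B_{2}/(2)! × [f^{(1)}(47) − f^{(1)}(8)] = 1/12 × (-0.135211 − 0.460579) = -0.0496492.
After k=1: 300.737.
k=2: B_{4}/(4)! × [f^{(3)}(47) − f^{(3)}(8)] = −1/720 × (0.000234298 − 0.00354069) = 4.59221e-06.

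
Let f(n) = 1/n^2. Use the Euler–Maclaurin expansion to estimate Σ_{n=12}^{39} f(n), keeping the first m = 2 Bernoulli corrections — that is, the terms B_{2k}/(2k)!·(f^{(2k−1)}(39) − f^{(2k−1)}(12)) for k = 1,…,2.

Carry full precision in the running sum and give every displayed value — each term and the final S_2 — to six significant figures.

Integral: ∫_12^39 1/x^2 dx = 0.0576923.
Endpoint term: (f(12) + f(39))/2 = (0.00694444 + 0.000657462)/2 = 0.00380095.
Running total after boundary: 0.0614933.
Correction k=1: B_{2}/2! · (f^{(1)}(39) − f^{(1)}(12)) = 1/12 · (-3.37160e-05 − (-0.00115741)) = 9.36409e-05.
After k=1: 0.0615869.
Correction k=2: B_{4}/4! · (f^{(3)}(39) − f^{(3)}(12)) = −1/720 · (-2.66004e-07 − (-9.64506e-05)) = -1.33590e-07.

S_2 ≈ 0.0615868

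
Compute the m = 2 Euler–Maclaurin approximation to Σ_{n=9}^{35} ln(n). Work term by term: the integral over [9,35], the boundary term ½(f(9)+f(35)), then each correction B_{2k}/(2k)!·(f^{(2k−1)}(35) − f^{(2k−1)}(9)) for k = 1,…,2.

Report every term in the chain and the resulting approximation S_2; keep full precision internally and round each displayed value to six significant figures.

The integral term ∫_9^35 ln(x) dx = 78.6622.
Endpoint term: (f(9) + f(35))/2 = (2.19722 + 3.55535)/2 = 2.87629.
So far: 81.5384.
Order-1 term: 1/12 · (0.0285714 − 0.111111) = -0.00687831.
Running total after k=1: 81.5316.
Order-2 term: −1/720 · (4.66472e-05 − 0.00274348) = 3.74561e-06.

S_2 ≈ 81.5316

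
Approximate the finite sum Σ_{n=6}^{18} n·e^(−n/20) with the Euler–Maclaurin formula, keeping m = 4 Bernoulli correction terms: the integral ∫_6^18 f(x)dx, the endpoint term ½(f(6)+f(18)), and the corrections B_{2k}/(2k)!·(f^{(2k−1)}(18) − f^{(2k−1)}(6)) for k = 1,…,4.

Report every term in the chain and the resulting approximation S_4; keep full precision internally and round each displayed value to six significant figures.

Integral: ∫_6^18 x·e^(−x/20) dx = 76.2325.
Boundary: ½(f(6) + f(18)) = ½(4.44491 + 7.31825) = 5.88158.
Running total after boundary: 82.1141.
Correction k=1: B_{2}/2! · (f^{(1)}(18) − f^{(1)}(6)) = 1/12 · (0.0406570 − 0.518573) = -0.0398263.
After k=1: 82.0743.
Correction k=2: B_{4}/4! · (f^{(3)}(18) − f^{(3)}(6)) = −1/720 · (0.00213449 − 0.00500052) = 3.98060e-06.
After k=2: 82.0743.
Correction k=3: B_{6}/6! · (f^{(5)}(18) − f^{(5)}(6)) = 1/30240 · (1.04183e-05 − 2.17615e-05) = -3.75105e-10.
After k=3: 82.0743.
Correction k=4: B_{8}/8! · (f^{(7)}(18) − f^{(7)}(6)) = −1/1209600 · (3.87512e-08 − 7.75544e-08) = 3.20794e-14.

S_4 ≈ 82.0743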